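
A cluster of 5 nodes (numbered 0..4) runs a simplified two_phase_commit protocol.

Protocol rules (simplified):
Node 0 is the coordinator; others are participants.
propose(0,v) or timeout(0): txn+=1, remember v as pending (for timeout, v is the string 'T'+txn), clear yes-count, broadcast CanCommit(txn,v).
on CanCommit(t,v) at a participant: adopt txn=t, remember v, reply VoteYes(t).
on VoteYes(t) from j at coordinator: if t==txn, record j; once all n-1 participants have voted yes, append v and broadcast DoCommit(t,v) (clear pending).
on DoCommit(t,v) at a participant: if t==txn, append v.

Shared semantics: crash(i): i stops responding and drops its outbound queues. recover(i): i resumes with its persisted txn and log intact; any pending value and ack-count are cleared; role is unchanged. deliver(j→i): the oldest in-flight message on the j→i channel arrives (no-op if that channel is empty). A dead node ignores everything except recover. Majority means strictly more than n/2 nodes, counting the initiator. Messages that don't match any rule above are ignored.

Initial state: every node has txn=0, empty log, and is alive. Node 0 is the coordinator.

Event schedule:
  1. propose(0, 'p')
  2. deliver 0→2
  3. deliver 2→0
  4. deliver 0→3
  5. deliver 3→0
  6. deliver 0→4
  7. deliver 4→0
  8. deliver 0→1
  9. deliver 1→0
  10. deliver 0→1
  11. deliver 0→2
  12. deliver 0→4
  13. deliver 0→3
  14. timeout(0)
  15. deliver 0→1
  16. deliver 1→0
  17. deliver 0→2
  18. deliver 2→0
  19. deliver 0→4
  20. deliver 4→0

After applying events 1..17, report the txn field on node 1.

2

[1] propose(0,'p') → N0(coor t1 [-])
[2] deliver 0→2 → N2(part t1 [-])
[3] deliver 2→0 → ∅
[4] deliver 0→3 → N3(part t1 [-])
[5] deliver 3→0 → ∅
[6] deliver 0→4 → N4(part t1 [-])
[7] deliver 4→0 → ∅
[8] deliver 0→1 → N1(part t1 [-])
[9] deliver 1→0 → N0(coor t1 [p])
[10] deliver 0→1 → N1(part t1 [p])
[11] deliver 0→2 → N2(part t1 [p])
[12] deliver 0→4 → N4(part t1 [p])
[13] deliver 0→3 → N3(part t1 [p])
[14] timeout(0) → N0(coor t2 [p])
[15] deliver 0→1 → N1(part t2 [p])
[16] deliver 1→0 → ∅
[17] deliver 0→2 → N2(part t2 [p])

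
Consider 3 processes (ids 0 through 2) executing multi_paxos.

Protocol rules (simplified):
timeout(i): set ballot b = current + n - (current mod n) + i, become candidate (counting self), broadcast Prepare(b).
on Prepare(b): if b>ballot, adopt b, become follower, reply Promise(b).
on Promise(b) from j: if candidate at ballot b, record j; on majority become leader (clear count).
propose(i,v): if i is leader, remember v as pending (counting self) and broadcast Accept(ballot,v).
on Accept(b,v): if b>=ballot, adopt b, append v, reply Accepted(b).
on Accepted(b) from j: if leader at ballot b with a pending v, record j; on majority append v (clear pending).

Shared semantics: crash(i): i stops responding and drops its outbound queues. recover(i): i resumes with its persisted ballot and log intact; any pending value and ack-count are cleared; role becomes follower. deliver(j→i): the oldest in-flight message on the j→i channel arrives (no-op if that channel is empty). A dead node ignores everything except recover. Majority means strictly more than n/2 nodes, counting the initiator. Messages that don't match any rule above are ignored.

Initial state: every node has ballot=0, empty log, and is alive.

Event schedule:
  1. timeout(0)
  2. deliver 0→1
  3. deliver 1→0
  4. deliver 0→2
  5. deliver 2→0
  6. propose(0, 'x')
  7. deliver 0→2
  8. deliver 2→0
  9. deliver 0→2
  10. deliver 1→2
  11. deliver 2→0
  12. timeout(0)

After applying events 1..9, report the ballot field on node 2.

3

after 1 — timeout(0): n0:cand/b3/[-]
after 2 — deliver 0→1: n1:foll/b3/[-]
after 3 — deliver 1→0: n0:lead/b3/[-]
after 4 — deliver 0→2: n2:foll/b3/[-]
after 5 — deliver 2→0: ·
after 6 — propose(0,'x'): ·
after 7 — deliver 0→2: n2:foll/b3/[x]
after 8 — deliver 2→0: n0:lead/b3/[x]
after 9 — deliver 0→2: ·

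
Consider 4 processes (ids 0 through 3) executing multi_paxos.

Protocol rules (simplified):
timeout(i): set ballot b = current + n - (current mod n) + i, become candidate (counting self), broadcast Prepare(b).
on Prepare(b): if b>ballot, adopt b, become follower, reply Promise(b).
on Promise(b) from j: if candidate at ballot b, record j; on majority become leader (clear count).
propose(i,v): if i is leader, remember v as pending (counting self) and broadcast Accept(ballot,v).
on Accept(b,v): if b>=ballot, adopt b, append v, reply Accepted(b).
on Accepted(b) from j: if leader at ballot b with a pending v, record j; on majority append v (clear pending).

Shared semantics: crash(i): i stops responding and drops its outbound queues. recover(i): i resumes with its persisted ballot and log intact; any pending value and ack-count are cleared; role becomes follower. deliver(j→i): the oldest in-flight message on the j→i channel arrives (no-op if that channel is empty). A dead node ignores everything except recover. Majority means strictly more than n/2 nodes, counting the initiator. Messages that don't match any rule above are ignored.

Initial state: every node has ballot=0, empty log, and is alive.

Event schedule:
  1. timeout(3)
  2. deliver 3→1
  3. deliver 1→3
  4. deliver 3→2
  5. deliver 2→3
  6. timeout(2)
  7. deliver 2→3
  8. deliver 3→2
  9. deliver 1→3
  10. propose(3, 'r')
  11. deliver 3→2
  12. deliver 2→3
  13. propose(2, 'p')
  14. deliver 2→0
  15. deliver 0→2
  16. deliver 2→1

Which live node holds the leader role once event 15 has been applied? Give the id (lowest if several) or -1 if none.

2

1. timeout(3):  <3:cand b7 ->
2. deliver 3→1:  <1:foll b7 ->
3. deliver 1→3:  nop
4. deliver 3→2:  <2:foll b7 ->
5. deliver 2→3:  <3:lead b7 ->
6. timeout(2):  <2:cand b10 ->
7. deliver 2→3:  <3:foll b10 ->
8. deliver 3→2:  nop
9. deliver 1→3:  nop
10. propose(3,'r'):  nop
11. deliver 3→2:  nop
12. deliver 2→3:  nop
13. propose(2,'p'):  nop
14. deliver 2→0:  <0:foll b10 ->
15. deliver 0→2:  <2:lead b10 ->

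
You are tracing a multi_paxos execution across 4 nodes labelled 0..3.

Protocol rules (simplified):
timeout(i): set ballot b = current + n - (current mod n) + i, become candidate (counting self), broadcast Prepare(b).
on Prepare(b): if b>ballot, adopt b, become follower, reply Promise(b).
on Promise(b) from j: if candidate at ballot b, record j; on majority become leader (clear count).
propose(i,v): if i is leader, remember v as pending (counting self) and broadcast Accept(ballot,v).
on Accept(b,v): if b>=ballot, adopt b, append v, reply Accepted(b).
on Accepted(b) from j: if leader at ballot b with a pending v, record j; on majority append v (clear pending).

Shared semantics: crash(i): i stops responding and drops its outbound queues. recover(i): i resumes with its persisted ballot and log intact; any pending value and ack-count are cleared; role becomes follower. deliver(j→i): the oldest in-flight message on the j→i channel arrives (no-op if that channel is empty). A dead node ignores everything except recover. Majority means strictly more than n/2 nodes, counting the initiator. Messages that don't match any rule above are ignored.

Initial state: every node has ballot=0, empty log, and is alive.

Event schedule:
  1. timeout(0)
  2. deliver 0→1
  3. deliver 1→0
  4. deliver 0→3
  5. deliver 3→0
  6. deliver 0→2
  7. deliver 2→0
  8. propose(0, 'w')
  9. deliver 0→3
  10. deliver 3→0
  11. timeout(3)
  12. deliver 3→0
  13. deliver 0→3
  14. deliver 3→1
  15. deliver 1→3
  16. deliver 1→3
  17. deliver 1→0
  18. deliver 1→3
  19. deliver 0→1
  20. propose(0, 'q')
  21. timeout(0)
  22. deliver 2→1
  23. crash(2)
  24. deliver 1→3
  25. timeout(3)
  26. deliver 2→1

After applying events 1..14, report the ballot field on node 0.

after 1 — timeout(0): n0:cand/b4/[-]
after 2 — deliver 0→1: n1:foll/b4/[-]
after 3 — deliver 1→0: ·
after 4 — deliver 0→3: n3:foll/b4/[-]
after 5 — deliver 3→0: n0:lead/b4/[-]
after 6 — deliver 0→2: n2:foll/b4/[-]
after 7 — deliver 2→0: ·
after 8 — propose(0,'w'): ·
after 9 — deliver 0→3: n3:foll/b4/[w]
after 10 — deliver 3→0: ·
after 11 — timeout(3): n3:cand/b11/[w]
after 12 — deliver 3→0: n0:foll/b11/[-]
after 13 — deliver 0→3: ·
after 14 — deliver 3→1: n1:foll/b11/[-]

11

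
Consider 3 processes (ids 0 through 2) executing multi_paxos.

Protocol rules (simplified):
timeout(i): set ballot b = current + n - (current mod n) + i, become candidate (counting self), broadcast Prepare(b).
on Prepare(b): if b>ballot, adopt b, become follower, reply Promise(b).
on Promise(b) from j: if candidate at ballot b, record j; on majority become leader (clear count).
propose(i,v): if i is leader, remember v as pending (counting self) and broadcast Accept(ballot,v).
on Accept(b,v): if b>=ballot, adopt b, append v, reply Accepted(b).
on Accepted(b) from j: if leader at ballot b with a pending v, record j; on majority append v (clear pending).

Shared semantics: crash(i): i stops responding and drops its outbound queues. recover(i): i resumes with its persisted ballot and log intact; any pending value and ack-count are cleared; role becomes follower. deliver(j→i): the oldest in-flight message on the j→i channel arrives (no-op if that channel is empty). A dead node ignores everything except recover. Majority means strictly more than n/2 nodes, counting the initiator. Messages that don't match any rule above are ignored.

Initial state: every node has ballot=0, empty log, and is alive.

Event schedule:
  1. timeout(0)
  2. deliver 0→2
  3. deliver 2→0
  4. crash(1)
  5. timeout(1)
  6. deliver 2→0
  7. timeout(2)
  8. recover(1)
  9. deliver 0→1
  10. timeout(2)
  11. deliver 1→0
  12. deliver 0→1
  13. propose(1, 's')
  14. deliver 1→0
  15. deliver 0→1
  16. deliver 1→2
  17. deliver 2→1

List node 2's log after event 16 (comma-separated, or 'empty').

empty

[1] timeout(0) → N0(cand b3 [-])
[2] deliver 0→2 → N2(foll b3 [-])
[3] deliver 2→0 → N0(lead b3 [-])
[4] crash(1) → N1(✗foll b0 [-])
[5] timeout(1) → ∅
[6] deliver 2→0 → ∅
[7] timeout(2) → N2(cand b8 [-])
[8] recover(1) → N1(foll b0 [-])
[9] deliver 0→1 → N1(foll b3 [-])
[10] timeout(2) → N2(cand b11 [-])
[11] deliver 1→0 → ∅
[12] deliver 0→1 → ∅
[13] propose(1,'s') → ∅
[14] deliver 1→0 → ∅
[15] deliver 0→1 → ∅
[16] deliver 1→2 → ∅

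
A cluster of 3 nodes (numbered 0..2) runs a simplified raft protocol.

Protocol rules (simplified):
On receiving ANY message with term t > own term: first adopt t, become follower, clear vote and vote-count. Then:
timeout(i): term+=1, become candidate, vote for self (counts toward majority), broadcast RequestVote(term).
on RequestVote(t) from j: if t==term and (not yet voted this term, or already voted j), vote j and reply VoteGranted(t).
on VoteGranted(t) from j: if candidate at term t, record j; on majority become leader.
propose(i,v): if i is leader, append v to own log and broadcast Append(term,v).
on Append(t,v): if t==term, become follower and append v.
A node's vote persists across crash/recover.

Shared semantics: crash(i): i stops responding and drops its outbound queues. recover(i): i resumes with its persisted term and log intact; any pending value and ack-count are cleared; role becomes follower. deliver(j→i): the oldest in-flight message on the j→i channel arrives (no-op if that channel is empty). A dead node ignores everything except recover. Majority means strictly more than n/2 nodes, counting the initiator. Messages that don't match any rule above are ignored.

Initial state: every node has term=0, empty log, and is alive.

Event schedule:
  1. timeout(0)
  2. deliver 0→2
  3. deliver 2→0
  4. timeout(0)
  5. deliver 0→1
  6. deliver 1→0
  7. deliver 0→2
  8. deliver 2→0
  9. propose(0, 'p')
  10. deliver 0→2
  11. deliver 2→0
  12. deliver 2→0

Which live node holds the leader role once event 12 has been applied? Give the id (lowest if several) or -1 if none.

step 1 timeout(0): 0={cand,t=1,log=-}
step 2 deliver 0→2: 2={foll,t=1,log=-}
step 3 deliver 2→0: 0={lead,t=1,log=-}
step 4 timeout(0): 0={cand,t=2,log=-}
step 5 deliver 0→1: 1={foll,t=1,log=-}
step 6 deliver 1→0: —
step 7 deliver 0→2: 2={foll,t=2,log=-}
step 8 deliver 2→0: 0={lead,t=2,log=-}
step 9 propose(0,'p'): 0={lead,t=2,log=p}
step 10 deliver 0→2: 2={foll,t=2,log=p}
step 11 deliver 2→0: —
step 12 deliver 2→0: —

0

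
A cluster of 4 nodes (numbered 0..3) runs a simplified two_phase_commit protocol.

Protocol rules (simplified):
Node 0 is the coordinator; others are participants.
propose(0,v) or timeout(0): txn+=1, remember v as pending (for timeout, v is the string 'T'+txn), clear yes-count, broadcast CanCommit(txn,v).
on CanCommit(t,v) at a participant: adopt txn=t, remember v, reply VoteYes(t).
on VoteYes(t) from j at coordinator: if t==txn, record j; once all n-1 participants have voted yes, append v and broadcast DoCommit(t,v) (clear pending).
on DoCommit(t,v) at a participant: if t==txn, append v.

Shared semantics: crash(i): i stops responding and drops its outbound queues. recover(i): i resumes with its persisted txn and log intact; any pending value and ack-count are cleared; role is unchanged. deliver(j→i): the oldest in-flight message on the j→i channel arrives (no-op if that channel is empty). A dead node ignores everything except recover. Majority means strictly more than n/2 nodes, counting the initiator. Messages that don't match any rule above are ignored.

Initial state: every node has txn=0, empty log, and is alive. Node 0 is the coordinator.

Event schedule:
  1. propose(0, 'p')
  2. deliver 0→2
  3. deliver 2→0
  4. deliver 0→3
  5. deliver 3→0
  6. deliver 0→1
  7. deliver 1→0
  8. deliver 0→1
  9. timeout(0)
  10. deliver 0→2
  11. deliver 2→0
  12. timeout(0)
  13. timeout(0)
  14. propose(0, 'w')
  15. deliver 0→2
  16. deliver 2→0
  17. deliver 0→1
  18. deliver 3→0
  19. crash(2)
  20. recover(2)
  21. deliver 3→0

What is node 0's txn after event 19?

5

1. propose(0,'p'):  <0:coor t1 ->
2. deliver 0→2:  <2:part t1 ->
3. deliver 2→0:  nop
4. deliver 0→3:  <3:part t1 ->
5. deliver 3→0:  nop
6. deliver 0→1:  <1:part t1 ->
7. deliver 1→0:  <0:coor t1 p>
8. deliver 0→1:  <1:part t1 p>
9. timeout(0):  <0:coor t2 p>
10. deliver 0→2:  <2:part t1 p>
11. deliver 2→0:  nop
12. timeout(0):  <0:coor t3 p>
13. timeout(0):  <0:coor t4 p>
14. propose(0,'w'):  <0:coor t5 p>
15. deliver 0→2:  <2:part t2 p>
16. deliver 2→0:  nop
17. deliver 0→1:  <1:part t2 p>
18. deliver 3→0:  nop
19. crash(2):  <2:✗part t2 p>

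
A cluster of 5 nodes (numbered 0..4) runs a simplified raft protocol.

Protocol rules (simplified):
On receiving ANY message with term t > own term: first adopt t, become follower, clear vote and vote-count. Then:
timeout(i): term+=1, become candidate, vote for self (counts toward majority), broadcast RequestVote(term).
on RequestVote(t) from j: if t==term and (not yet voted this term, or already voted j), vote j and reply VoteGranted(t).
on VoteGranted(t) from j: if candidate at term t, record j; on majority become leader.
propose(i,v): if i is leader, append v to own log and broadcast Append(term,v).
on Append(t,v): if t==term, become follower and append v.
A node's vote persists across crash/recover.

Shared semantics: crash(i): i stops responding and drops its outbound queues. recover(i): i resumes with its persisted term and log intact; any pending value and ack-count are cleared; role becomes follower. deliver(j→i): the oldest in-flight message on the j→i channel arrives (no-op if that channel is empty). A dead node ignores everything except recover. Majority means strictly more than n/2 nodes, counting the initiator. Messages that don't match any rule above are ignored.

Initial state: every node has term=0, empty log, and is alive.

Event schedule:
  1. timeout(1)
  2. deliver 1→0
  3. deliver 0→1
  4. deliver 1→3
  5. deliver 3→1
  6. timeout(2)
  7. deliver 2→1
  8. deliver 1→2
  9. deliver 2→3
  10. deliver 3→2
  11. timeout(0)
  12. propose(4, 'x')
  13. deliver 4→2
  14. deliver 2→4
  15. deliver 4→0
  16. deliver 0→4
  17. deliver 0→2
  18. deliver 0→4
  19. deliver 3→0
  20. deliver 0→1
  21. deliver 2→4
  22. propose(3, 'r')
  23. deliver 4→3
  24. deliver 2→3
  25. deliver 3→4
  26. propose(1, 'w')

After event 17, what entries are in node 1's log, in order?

empty

[1] timeout(1) → N1(cand t1 [-])
[2] deliver 1→0 → N0(foll t1 [-])
[3] deliver 0→1 → ∅
[4] deliver 1→3 → N3(foll t1 [-])
[5] deliver 3→1 → N1(lead t1 [-])
[6] timeout(2) → N2(cand t1 [-])
[7] deliver 2→1 → ∅
[8] deliver 1→2 → ∅
[9] deliver 2→3 → ∅
[10] deliver 3→2 → ∅
[11] timeout(0) → N0(cand t2 [-])
[12] propose(4,'x') → ∅
[13] deliver 4→2 → ∅
[14] deliver 2→4 → N4(foll t1 [-])
[15] deliver 4→0 → ∅
[16] deliver 0→4 → N4(foll t2 [-])
[17] deliver 0→2 → N2(foll t2 [-])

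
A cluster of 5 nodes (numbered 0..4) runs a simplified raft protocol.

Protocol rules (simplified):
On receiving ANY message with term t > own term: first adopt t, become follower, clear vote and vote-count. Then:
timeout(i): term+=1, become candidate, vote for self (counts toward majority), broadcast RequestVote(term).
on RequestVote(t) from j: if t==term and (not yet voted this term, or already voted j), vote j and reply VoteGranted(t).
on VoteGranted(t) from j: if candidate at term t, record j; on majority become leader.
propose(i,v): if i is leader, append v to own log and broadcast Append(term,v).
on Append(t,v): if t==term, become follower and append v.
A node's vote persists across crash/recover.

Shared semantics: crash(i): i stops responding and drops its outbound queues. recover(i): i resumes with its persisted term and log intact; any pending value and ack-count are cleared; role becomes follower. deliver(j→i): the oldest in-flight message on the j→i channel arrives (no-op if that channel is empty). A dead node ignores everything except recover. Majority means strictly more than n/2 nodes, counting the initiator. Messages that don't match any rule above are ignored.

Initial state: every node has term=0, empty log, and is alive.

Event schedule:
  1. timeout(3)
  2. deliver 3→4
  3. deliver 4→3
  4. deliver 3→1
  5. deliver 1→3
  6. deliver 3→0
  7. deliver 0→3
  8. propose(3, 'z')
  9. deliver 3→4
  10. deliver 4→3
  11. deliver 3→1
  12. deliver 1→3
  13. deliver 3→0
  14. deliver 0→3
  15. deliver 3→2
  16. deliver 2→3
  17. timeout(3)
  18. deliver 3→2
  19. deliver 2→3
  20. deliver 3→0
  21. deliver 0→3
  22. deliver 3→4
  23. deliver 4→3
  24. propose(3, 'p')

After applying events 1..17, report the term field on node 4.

1

step 1 timeout(3): 3={cand,t=1,log=-}
step 2 deliver 3→4: 4={foll,t=1,log=-}
step 3 deliver 4→3: —
step 4 deliver 3→1: 1={foll,t=1,log=-}
step 5 deliver 1→3: 3={lead,t=1,log=-}
step 6 deliver 3→0: 0={foll,t=1,log=-}
step 7 deliver 0→3: —
step 8 propose(3,'z'): 3={lead,t=1,log=z}
step 9 deliver 3→4: 4={foll,t=1,log=z}
step 10 deliver 4→3: —
step 11 deliver 3→1: 1={foll,t=1,log=z}
step 12 deliver 1→3: —
step 13 deliver 3→0: 0={foll,t=1,log=z}
step 14 deliver 0→3: —
step 15 deliver 3→2: 2={foll,t=1,log=-}
step 16 deliver 2→3: —
step 17 timeout(3): 3={cand,t=2,log=z}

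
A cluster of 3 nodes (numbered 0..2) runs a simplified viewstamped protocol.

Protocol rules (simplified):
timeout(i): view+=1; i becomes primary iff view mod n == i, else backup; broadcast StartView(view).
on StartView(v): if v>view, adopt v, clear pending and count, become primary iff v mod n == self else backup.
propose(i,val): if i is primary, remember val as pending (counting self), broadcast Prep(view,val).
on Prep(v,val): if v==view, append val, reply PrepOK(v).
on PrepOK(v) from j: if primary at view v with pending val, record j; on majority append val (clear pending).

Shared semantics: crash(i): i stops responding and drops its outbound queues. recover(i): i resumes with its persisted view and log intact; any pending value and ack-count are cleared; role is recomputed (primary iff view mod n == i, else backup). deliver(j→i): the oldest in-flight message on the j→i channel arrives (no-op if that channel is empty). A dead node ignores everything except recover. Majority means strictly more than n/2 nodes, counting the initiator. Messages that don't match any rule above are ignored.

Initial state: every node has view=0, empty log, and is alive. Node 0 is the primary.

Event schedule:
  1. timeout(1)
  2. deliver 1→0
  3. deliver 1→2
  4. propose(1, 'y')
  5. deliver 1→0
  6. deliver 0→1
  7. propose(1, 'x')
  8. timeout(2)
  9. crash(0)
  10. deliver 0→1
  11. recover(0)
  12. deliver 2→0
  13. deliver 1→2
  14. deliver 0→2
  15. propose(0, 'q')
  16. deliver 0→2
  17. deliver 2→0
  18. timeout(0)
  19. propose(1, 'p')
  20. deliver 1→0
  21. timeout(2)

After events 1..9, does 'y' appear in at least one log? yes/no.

yes

e1 timeout(1): 1[prim,v=1,-]
e2 deliver 1→0: 0[back,v=1,-]
e3 deliver 1→2: 2[back,v=1,-]
e4 propose(1,'y'): ·
e5 deliver 1→0: 0[back,v=1,y]
e6 deliver 0→1: 1[prim,v=1,y]
e7 propose(1,'x'): ·
e8 timeout(2): 2[prim,v=2,-]
e9 crash(0): 0[✗back,v=1,y]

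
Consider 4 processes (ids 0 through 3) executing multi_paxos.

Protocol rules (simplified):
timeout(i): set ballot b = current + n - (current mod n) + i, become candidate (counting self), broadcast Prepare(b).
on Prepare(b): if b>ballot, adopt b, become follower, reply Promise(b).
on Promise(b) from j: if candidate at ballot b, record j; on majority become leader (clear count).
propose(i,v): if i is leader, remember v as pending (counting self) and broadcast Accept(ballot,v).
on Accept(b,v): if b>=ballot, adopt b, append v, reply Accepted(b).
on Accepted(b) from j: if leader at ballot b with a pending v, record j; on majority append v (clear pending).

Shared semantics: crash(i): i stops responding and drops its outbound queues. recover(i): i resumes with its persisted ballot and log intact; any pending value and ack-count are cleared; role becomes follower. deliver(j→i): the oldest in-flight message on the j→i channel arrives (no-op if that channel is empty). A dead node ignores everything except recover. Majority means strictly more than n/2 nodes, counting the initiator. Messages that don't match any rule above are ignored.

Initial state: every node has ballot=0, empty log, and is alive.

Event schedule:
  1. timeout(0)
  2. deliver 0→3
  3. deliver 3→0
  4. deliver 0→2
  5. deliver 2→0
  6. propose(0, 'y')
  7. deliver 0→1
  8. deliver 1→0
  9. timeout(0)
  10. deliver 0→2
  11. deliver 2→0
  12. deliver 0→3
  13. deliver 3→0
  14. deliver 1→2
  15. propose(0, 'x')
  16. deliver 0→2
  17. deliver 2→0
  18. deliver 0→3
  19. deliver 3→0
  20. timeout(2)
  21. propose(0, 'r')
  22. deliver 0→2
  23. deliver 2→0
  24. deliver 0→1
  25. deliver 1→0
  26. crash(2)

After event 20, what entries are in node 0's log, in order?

empty

[1] timeout(0) → N0(cand b4 [-])
[2] deliver 0→3 → N3(foll b4 [-])
[3] deliver 3→0 → ∅
[4] deliver 0→2 → N2(foll b4 [-])
[5] deliver 2→0 → N0(lead b4 [-])
[6] propose(0,'y') → ∅
[7] deliver 0→1 → N1(foll b4 [-])
[8] deliver 1→0 → ∅
[9] timeout(0) → N0(cand b8 [-])
[10] deliver 0→2 → N2(foll b4 [y])
[11] deliver 2→0 → ∅
[12] deliver 0→3 → N3(foll b4 [y])
[13] deliver 3→0 → ∅
[14] deliver 1→2 → ∅
[15] propose(0,'x') → ∅
[16] deliver 0→2 → N2(foll b8 [y])
[17] deliver 2→0 → ∅
[18] deliver 0→3 → N3(foll b8 [y])
[19] deliver 3→0 → N0(lead b8 [-])
[20] timeout(2) → N2(cand b14 [y])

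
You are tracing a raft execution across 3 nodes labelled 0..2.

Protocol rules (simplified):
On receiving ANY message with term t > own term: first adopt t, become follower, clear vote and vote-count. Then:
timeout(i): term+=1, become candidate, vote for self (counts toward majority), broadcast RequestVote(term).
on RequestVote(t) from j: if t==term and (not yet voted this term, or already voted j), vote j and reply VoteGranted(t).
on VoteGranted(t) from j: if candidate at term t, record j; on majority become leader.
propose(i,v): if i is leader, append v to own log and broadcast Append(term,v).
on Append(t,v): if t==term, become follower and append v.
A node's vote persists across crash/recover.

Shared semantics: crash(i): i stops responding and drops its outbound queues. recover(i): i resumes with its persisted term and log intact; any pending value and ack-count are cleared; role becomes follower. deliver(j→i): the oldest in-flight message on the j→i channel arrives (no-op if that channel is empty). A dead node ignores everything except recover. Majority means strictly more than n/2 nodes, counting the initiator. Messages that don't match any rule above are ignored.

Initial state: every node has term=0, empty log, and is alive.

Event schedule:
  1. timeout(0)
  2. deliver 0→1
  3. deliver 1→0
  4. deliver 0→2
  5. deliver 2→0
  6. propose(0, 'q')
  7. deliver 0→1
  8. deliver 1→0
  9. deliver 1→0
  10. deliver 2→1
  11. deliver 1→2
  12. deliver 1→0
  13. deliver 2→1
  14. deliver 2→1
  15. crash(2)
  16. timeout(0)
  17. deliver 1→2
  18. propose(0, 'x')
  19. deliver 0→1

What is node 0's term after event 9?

1. timeout(0):  <0:cand t1 ->
2. deliver 0→1:  <1:foll t1 ->
3. deliver 1→0:  <0:lead t1 ->
4. deliver 0→2:  <2:foll t1 ->
5. deliver 2→0:  nop
6. propose(0,'q'):  <0:lead t1 q>
7. deliver 0→1:  <1:foll t1 q>
8. deliver 1→0:  nop
9. deliver 1→0:  nop

1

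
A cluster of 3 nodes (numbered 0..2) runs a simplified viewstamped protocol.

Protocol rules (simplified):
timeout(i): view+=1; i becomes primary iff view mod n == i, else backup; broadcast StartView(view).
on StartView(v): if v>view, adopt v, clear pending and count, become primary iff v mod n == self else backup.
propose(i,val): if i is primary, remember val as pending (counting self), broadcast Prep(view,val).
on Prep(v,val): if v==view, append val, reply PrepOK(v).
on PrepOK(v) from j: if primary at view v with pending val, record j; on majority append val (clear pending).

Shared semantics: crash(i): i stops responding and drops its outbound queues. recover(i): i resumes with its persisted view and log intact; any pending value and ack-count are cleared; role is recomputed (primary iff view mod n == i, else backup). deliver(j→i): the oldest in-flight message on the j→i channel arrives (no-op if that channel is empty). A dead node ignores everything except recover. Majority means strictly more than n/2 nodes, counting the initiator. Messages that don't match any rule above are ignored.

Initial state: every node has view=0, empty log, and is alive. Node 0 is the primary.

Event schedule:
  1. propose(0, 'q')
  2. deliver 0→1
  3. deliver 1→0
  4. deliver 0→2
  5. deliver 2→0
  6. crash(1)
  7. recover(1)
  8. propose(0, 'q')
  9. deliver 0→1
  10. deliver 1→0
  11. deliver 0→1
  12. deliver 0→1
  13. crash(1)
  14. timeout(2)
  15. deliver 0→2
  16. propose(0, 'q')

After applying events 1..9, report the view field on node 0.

step 1 propose(0,'q'): —
step 2 deliver 0→1: 1={back,v=0,log=q}
step 3 deliver 1→0: 0={prim,v=0,log=q}
step 4 deliver 0→2: 2={back,v=0,log=q}
step 5 deliver 2→0: —
step 6 crash(1): 1={✗back,v=0,log=q}
step 7 recover(1): 1={back,v=0,log=q}
step 8 propose(0,'q'): —
step 9 deliver 0→1: 1={back,v=0,log=q,q}

0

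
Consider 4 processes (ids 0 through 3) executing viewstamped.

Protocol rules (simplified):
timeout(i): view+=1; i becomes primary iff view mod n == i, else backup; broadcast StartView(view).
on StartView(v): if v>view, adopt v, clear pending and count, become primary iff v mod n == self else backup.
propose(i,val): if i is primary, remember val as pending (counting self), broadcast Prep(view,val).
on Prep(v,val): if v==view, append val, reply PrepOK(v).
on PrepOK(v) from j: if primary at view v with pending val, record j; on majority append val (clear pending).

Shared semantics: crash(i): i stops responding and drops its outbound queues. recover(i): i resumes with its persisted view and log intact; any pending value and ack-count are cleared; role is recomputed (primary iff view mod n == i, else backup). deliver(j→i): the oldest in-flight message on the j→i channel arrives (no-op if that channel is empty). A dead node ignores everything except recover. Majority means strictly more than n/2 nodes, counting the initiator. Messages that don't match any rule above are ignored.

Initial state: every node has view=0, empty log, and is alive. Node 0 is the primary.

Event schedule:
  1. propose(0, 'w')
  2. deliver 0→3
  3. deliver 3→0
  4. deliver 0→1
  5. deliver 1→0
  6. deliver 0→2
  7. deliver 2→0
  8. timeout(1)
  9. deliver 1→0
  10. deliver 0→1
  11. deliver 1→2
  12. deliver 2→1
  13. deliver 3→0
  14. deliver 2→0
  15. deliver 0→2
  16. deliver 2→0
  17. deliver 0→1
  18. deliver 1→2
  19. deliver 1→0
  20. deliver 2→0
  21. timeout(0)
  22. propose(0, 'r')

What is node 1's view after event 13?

[1] propose(0,'w') → ∅
[2] deliver 0→3 → N3(back v0 [w])
[3] deliver 3→0 → ∅
[4] deliver 0→1 → N1(back v0 [w])
[5] deliver 1→0 → N0(prim v0 [w])
[6] deliver 0→2 → N2(back v0 [w])
[7] deliver 2→0 → ∅
[8] timeout(1) → N1(prim v1 [w])
[9] deliver 1→0 → N0(back v1 [w])
[10] deliver 0→1 → ∅
[11] deliver 1→2 → N2(back v1 [w])
[12] deliver 2→1 → ∅
[13] deliver 3→0 → ∅

1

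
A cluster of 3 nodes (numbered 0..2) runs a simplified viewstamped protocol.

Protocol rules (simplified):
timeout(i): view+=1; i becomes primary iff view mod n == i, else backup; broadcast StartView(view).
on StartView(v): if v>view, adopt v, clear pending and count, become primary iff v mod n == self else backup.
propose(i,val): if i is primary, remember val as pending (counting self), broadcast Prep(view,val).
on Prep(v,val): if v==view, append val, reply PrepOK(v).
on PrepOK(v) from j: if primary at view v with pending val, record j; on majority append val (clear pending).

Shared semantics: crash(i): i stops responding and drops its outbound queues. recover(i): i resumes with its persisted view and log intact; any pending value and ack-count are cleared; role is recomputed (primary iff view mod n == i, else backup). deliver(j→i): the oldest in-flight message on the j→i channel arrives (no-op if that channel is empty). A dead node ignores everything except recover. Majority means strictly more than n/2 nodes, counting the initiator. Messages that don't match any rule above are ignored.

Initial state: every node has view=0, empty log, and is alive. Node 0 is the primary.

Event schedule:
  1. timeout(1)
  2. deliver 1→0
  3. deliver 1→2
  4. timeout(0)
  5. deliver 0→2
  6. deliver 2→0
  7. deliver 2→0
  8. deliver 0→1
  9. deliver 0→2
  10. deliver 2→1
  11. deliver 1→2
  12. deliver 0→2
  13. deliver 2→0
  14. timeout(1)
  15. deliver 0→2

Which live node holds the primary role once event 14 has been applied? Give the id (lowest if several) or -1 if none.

2

after 1 — timeout(1): n1:prim/v1/[-]
after 2 — deliver 1→0: n0:back/v1/[-]
after 3 — deliver 1→2: n2:back/v1/[-]
after 4 — timeout(0): n0:back/v2/[-]
after 5 — deliver 0→2: n2:prim/v2/[-]
after 6 — deliver 2→0: ·
after 7 — deliver 2→0: ·
after 8 — deliver 0→1: n1:back/v2/[-]
after 9 — deliver 0→2: ·
after 10 — deliver 2→1: ·
after 11 — deliver 1→2: ·
after 12 — deliver 0→2: ·
after 13 — deliver 2→0: ·
after 14 — timeout(1): n1:back/v3/[-]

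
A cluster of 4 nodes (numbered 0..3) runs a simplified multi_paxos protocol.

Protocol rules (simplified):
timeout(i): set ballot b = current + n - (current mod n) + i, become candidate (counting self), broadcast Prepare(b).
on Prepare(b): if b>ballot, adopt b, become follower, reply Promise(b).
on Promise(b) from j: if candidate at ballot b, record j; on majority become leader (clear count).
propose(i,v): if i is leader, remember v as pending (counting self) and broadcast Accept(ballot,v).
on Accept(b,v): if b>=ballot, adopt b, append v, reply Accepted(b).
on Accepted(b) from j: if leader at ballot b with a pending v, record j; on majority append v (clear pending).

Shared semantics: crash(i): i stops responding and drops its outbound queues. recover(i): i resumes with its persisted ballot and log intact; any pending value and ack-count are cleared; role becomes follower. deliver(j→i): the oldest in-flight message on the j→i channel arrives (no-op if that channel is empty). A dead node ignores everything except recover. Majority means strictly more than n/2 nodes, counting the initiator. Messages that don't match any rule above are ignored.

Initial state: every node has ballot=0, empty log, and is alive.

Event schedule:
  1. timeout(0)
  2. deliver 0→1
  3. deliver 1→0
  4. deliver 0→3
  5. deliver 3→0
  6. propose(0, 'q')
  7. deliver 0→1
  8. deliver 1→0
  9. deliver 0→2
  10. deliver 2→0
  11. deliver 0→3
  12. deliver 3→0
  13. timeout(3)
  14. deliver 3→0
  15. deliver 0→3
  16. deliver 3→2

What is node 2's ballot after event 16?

11

[1] timeout(0) → N0(cand b4 [-])
[2] deliver 0→1 → N1(foll b4 [-])
[3] deliver 1→0 → ∅
[4] deliver 0→3 → N3(foll b4 [-])
[5] deliver 3→0 → N0(lead b4 [-])
[6] propose(0,'q') → ∅
[7] deliver 0→1 → N1(foll b4 [q])
[8] deliver 1→0 → ∅
[9] deliver 0→2 → N2(foll b4 [-])
[10] deliver 2→0 → ∅
[11] deliver 0→3 → N3(foll b4 [q])
[12] deliver 3→0 → N0(lead b4 [q])
[13] timeout(3) → N3(cand b11 [q])
[14] deliver 3→0 → N0(foll b11 [q])
[15] deliver 0→3 → ∅
[16] deliver 3→2 → N2(foll b11 [-])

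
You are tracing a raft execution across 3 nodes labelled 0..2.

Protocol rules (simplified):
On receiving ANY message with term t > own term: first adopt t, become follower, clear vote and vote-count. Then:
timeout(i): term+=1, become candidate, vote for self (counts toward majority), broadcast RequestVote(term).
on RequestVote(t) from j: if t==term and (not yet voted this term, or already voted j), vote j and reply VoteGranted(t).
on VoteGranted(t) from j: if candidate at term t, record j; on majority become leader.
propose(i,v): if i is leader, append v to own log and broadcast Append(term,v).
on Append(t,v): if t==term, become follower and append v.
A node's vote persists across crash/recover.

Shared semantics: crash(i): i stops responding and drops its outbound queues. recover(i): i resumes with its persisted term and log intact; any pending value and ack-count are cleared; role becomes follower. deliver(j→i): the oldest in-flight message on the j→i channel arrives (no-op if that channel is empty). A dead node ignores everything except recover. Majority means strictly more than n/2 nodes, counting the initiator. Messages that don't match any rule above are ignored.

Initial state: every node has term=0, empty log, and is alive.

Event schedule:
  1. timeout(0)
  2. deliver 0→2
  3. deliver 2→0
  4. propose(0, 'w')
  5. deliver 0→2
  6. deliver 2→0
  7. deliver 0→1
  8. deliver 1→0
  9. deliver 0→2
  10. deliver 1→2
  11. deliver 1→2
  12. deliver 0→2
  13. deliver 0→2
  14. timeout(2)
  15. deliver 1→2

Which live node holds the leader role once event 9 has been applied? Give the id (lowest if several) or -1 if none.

e1 timeout(0): 0[cand,t=1,-]
e2 deliver 0→2: 2[foll,t=1,-]
e3 deliver 2→0: 0[lead,t=1,-]
e4 propose(0,'w'): 0[lead,t=1,w]
e5 deliver 0→2: 2[foll,t=1,w]
e6 deliver 2→0: ·
e7 deliver 0→1: 1[foll,t=1,-]
e8 deliver 1→0: ·
e9 deliver 0→2: ·

0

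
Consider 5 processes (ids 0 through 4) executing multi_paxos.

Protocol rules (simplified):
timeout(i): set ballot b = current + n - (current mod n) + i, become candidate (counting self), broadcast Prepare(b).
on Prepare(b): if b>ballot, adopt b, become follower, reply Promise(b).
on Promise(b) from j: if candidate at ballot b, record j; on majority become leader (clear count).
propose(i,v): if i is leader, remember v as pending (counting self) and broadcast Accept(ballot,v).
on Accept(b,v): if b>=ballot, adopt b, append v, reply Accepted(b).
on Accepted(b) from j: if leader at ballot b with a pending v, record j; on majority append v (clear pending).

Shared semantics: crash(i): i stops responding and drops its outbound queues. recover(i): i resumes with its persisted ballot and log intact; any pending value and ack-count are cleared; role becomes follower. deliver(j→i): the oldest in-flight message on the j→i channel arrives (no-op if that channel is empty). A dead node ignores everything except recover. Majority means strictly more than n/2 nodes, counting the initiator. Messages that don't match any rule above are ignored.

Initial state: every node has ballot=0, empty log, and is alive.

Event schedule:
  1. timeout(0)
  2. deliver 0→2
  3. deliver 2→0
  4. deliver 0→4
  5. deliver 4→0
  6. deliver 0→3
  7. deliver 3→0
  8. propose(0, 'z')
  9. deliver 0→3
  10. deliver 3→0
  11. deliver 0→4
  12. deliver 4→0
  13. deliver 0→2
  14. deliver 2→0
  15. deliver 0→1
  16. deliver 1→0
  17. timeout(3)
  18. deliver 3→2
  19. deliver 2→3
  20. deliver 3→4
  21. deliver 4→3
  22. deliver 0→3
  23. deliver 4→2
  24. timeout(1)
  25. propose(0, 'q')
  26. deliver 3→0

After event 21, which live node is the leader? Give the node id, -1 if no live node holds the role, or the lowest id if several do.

step 1 timeout(0): 0={cand,b=5,log=-}
step 2 deliver 0→2: 2={foll,b=5,log=-}
step 3 deliver 2→0: —
step 4 deliver 0→4: 4={foll,b=5,log=-}
step 5 deliver 4→0: 0={lead,b=5,log=-}
step 6 deliver 0→3: 3={foll,b=5,log=-}
step 7 deliver 3→0: —
step 8 propose(0,'z'): —
step 9 deliver 0→3: 3={foll,b=5,log=z}
step 10 deliver 3→0: —
step 11 deliver 0→4: 4={foll,b=5,log=z}
step 12 deliver 4→0: 0={lead,b=5,log=z}
step 13 deliver 0→2: 2={foll,b=5,log=z}
step 14 deliver 2→0: —
step 15 deliver 0→1: 1={foll,b=5,log=-}
step 16 deliver 1→0: —
step 17 timeout(3): 3={cand,b=13,log=z}
step 18 deliver 3→2: 2={foll,b=13,log=z}
step 19 deliver 2→3: —
step 20 deliver 3→4: 4={foll,b=13,log=z}
step 21 deliver 4→3: 3={lead,b=13,log=z}

0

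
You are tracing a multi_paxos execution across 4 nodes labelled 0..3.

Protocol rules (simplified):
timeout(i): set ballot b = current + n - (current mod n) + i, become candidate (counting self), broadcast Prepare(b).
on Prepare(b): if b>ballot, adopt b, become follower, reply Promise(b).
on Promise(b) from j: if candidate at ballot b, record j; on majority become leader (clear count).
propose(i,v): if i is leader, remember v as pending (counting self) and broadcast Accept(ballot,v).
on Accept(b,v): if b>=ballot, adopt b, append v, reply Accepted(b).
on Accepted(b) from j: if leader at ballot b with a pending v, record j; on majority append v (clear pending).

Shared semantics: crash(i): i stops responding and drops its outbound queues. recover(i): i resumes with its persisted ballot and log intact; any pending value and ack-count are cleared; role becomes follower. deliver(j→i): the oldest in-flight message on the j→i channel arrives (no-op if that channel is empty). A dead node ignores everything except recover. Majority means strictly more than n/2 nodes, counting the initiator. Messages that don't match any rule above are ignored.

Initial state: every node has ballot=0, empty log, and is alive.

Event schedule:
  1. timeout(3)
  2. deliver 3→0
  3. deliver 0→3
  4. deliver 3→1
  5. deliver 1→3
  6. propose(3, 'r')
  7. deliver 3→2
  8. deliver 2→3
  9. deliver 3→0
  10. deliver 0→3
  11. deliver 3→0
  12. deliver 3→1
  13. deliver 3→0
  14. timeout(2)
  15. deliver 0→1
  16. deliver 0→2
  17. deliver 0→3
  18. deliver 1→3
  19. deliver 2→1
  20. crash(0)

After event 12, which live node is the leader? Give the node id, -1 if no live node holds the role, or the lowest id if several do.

after 1 — timeout(3): n3:cand/b7/[-]
after 2 — deliver 3→0: n0:foll/b7/[-]
after 3 — deliver 0→3: ·
after 4 — deliver 3→1: n1:foll/b7/[-]
after 5 — deliver 1→3: n3:lead/b7/[-]
after 6 — propose(3,'r'): ·
after 7 — deliver 3→2: n2:foll/b7/[-]
after 8 — deliver 2→3: ·
after 9 — deliver 3→0: n0:foll/b7/[r]
after 10 — deliver 0→3: ·
after 11 — deliver 3→0: ·
after 12 — deliver 3→1: n1:foll/b7/[r]

3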